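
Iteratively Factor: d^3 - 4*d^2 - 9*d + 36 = (d - 3)*(d^2 - d - 12) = (d - 4)*(d - 3)*(d + 3)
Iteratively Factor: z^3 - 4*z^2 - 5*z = (z)*(z^2 - 4*z - 5) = z*(z - 5)*(z + 1)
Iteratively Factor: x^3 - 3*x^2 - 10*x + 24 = (x - 2)*(x^2 - x - 12) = (x - 2)*(x + 3)*(x - 4)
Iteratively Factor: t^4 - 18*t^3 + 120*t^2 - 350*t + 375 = (t - 5)*(t^3 - 13*t^2 + 55*t - 75) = (t - 5)^2*(t^2 - 8*t + 15) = (t - 5)^3*(t - 3)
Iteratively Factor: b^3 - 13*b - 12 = (b + 3)*(b^2 - 3*b - 4) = (b - 4)*(b + 3)*(b + 1)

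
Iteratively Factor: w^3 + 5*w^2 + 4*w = (w)*(w^2 + 5*w + 4) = w*(w + 1)*(w + 4)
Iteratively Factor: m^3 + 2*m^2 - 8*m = (m + 4)*(m^2 - 2*m) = (m - 2)*(m + 4)*(m)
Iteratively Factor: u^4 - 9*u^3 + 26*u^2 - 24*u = (u)*(u^3 - 9*u^2 + 26*u - 24) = u*(u - 3)*(u^2 - 6*u + 8) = u*(u - 3)*(u - 2)*(u - 4)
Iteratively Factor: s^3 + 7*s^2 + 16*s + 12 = (s + 3)*(s^2 + 4*s + 4) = (s + 2)*(s + 3)*(s + 2)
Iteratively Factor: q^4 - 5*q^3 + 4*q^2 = (q)*(q^3 - 5*q^2 + 4*q) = q*(q - 1)*(q^2 - 4*q) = q^2*(q - 1)*(q - 4)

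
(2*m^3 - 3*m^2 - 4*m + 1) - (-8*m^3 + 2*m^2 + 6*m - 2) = 10*m^3 - 5*m^2 - 10*m + 3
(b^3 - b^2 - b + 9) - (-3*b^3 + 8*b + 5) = 4*b^3 - b^2 - 9*b + 4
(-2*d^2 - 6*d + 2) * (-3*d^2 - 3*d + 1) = 6*d^4 + 24*d^3 + 10*d^2 - 12*d + 2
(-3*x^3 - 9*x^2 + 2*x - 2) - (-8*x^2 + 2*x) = -3*x^3 - x^2 - 2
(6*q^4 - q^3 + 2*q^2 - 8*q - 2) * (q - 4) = 6*q^5 - 25*q^4 + 6*q^3 - 16*q^2 + 30*q + 8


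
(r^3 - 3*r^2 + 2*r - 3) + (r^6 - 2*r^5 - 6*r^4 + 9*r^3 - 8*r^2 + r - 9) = r^6 - 2*r^5 - 6*r^4 + 10*r^3 - 11*r^2 + 3*r - 12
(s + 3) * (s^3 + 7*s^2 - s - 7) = s^4 + 10*s^3 + 20*s^2 - 10*s - 21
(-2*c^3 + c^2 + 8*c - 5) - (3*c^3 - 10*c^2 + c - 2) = -5*c^3 + 11*c^2 + 7*c - 3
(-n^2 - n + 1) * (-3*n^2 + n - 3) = 3*n^4 + 2*n^3 - n^2 + 4*n - 3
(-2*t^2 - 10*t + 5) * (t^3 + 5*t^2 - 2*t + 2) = -2*t^5 - 20*t^4 - 41*t^3 + 41*t^2 - 30*t + 10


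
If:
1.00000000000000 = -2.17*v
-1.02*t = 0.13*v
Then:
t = 0.06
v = -0.46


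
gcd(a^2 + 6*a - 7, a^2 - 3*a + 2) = a - 1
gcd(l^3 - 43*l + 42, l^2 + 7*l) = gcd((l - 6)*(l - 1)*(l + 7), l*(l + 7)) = l + 7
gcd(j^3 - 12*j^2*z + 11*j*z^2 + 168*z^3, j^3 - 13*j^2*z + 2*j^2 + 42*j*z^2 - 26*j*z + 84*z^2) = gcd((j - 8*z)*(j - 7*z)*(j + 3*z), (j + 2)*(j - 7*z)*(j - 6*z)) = -j + 7*z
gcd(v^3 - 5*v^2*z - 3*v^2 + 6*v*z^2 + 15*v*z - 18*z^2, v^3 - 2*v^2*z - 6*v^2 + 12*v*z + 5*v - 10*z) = -v + 2*z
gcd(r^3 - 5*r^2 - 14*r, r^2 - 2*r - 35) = r - 7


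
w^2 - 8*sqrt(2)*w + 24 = (w - 6*sqrt(2))*(w - 2*sqrt(2))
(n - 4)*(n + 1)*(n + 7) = n^3 + 4*n^2 - 25*n - 28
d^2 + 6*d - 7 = (d - 1)*(d + 7)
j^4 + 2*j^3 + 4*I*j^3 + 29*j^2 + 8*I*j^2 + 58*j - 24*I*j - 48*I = (j + 2)*(j - 3*I)*(j - I)*(j + 8*I)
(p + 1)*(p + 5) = p^2 + 6*p + 5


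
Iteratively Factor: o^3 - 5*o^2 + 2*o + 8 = (o - 4)*(o^2 - o - 2) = (o - 4)*(o + 1)*(o - 2)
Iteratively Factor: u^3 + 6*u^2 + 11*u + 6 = (u + 1)*(u^2 + 5*u + 6) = (u + 1)*(u + 3)*(u + 2)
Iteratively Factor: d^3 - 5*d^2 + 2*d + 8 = (d - 4)*(d^2 - d - 2) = (d - 4)*(d - 2)*(d + 1)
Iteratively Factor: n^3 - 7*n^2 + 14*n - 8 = (n - 2)*(n^2 - 5*n + 4) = (n - 4)*(n - 2)*(n - 1)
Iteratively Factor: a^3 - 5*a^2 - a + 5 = (a - 5)*(a^2 - 1) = (a - 5)*(a - 1)*(a + 1)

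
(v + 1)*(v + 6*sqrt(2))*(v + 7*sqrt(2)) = v^3 + v^2 + 13*sqrt(2)*v^2 + 13*sqrt(2)*v + 84*v + 84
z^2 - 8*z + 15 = (z - 5)*(z - 3)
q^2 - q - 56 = (q - 8)*(q + 7)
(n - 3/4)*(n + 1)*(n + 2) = n^3 + 9*n^2/4 - n/4 - 3/2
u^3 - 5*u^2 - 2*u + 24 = (u - 4)*(u - 3)*(u + 2)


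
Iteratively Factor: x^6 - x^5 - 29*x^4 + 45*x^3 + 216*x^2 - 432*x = (x - 3)*(x^5 + 2*x^4 - 23*x^3 - 24*x^2 + 144*x) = x*(x - 3)*(x^4 + 2*x^3 - 23*x^2 - 24*x + 144) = x*(x - 3)^2*(x^3 + 5*x^2 - 8*x - 48) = x*(x - 3)^3*(x^2 + 8*x + 16) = x*(x - 3)^3*(x + 4)*(x + 4)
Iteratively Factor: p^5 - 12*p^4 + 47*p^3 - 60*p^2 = (p)*(p^4 - 12*p^3 + 47*p^2 - 60*p) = p*(p - 3)*(p^3 - 9*p^2 + 20*p) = p^2*(p - 3)*(p^2 - 9*p + 20) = p^2*(p - 4)*(p - 3)*(p - 5)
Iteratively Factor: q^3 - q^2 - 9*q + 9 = (q - 3)*(q^2 + 2*q - 3) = (q - 3)*(q + 3)*(q - 1)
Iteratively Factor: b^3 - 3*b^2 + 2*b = (b)*(b^2 - 3*b + 2) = b*(b - 2)*(b - 1)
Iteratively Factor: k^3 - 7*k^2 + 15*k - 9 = (k - 3)*(k^2 - 4*k + 3) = (k - 3)*(k - 1)*(k - 3)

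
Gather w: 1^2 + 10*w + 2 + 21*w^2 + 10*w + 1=21*w^2 + 20*w + 4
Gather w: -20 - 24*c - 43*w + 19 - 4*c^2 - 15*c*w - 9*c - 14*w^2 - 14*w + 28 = -4*c^2 - 33*c - 14*w^2 + w*(-15*c - 57) + 27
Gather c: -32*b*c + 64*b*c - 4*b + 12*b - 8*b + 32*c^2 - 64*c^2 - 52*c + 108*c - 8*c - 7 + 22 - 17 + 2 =-32*c^2 + c*(32*b + 48)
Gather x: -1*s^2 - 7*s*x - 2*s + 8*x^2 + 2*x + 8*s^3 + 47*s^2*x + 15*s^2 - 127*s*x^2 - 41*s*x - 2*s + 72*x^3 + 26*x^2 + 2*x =8*s^3 + 14*s^2 - 4*s + 72*x^3 + x^2*(34 - 127*s) + x*(47*s^2 - 48*s + 4)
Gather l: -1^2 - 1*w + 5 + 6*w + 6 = 5*w + 10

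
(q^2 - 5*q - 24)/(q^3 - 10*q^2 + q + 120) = 1/(q - 5)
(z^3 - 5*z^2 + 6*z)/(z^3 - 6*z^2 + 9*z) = (z - 2)/(z - 3)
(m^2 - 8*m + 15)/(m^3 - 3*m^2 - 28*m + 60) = (m^2 - 8*m + 15)/(m^3 - 3*m^2 - 28*m + 60)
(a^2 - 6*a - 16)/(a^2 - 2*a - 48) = (a + 2)/(a + 6)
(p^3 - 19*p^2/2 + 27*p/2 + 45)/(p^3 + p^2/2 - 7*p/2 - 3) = (p^2 - 11*p + 30)/(p^2 - p - 2)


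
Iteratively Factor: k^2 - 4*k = (k)*(k - 4)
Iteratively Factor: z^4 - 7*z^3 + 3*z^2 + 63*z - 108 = (z - 3)*(z^3 - 4*z^2 - 9*z + 36) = (z - 3)^2*(z^2 - z - 12) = (z - 4)*(z - 3)^2*(z + 3)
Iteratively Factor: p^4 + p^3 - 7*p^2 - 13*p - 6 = (p - 3)*(p^3 + 4*p^2 + 5*p + 2) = (p - 3)*(p + 1)*(p^2 + 3*p + 2) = (p - 3)*(p + 1)^2*(p + 2)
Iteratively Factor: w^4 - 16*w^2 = (w)*(w^3 - 16*w) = w*(w + 4)*(w^2 - 4*w) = w^2*(w + 4)*(w - 4)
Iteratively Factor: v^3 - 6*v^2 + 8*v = (v - 2)*(v^2 - 4*v) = (v - 4)*(v - 2)*(v)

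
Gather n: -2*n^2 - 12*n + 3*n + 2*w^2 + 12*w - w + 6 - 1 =-2*n^2 - 9*n + 2*w^2 + 11*w + 5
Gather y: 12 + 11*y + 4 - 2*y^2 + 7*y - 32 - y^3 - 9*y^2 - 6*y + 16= -y^3 - 11*y^2 + 12*y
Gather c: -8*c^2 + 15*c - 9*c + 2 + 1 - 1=-8*c^2 + 6*c + 2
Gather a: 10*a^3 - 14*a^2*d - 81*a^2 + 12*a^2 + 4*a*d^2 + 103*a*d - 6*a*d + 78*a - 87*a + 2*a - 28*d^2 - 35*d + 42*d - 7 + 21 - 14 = 10*a^3 + a^2*(-14*d - 69) + a*(4*d^2 + 97*d - 7) - 28*d^2 + 7*d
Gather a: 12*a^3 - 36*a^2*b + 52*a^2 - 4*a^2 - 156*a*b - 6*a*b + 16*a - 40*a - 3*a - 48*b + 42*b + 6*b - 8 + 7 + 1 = 12*a^3 + a^2*(48 - 36*b) + a*(-162*b - 27)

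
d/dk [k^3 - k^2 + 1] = k*(3*k - 2)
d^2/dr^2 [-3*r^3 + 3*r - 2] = -18*r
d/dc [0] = 0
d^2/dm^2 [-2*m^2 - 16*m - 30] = -4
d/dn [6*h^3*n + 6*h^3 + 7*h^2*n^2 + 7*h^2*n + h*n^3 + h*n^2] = h*(6*h^2 + 14*h*n + 7*h + 3*n^2 + 2*n)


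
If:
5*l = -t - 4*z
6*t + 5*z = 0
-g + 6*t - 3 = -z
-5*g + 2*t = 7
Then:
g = -69/55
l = 76/275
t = 4/11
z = -24/55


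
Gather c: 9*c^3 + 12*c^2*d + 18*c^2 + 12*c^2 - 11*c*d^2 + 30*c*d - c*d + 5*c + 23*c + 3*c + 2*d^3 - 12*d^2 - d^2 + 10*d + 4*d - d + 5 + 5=9*c^3 + c^2*(12*d + 30) + c*(-11*d^2 + 29*d + 31) + 2*d^3 - 13*d^2 + 13*d + 10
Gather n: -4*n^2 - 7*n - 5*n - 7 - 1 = -4*n^2 - 12*n - 8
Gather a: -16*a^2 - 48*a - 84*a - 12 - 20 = -16*a^2 - 132*a - 32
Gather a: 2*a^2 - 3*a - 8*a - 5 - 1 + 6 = 2*a^2 - 11*a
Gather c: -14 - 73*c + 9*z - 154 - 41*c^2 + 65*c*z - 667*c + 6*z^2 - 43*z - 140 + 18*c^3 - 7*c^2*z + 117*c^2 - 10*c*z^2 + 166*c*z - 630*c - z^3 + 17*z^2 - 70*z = 18*c^3 + c^2*(76 - 7*z) + c*(-10*z^2 + 231*z - 1370) - z^3 + 23*z^2 - 104*z - 308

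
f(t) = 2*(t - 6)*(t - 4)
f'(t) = 4*t - 20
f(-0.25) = 53.12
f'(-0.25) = -21.00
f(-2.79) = 119.37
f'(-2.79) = -31.16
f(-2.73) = 117.51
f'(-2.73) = -30.92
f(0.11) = 45.82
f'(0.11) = -19.56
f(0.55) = 37.60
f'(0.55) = -17.80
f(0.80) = 33.28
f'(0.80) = -16.80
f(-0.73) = 63.67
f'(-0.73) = -22.92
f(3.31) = 3.71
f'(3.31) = -6.76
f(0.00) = 48.00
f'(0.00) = -20.00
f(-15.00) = 798.00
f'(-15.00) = -80.00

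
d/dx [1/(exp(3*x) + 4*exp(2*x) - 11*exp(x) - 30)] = (-3*exp(2*x) - 8*exp(x) + 11)*exp(x)/(exp(3*x) + 4*exp(2*x) - 11*exp(x) - 30)^2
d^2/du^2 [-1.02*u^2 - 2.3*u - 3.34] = -2.04000000000000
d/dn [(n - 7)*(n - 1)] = 2*n - 8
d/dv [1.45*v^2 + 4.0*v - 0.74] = 2.9*v + 4.0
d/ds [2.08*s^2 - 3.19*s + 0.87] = 4.16*s - 3.19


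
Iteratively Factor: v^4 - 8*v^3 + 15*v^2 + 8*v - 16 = (v - 4)*(v^3 - 4*v^2 - v + 4) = (v - 4)*(v + 1)*(v^2 - 5*v + 4) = (v - 4)*(v - 1)*(v + 1)*(v - 4)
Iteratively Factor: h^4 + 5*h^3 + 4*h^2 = (h)*(h^3 + 5*h^2 + 4*h) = h*(h + 4)*(h^2 + h) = h^2*(h + 4)*(h + 1)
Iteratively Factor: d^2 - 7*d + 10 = (d - 5)*(d - 2)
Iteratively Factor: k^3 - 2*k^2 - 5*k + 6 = (k - 3)*(k^2 + k - 2) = (k - 3)*(k - 1)*(k + 2)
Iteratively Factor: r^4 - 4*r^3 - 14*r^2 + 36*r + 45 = (r + 3)*(r^3 - 7*r^2 + 7*r + 15) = (r + 1)*(r + 3)*(r^2 - 8*r + 15) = (r - 3)*(r + 1)*(r + 3)*(r - 5)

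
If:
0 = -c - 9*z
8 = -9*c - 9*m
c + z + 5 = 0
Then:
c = -45/8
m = 341/72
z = 5/8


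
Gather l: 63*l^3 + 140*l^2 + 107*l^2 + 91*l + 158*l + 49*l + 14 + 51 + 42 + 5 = 63*l^3 + 247*l^2 + 298*l + 112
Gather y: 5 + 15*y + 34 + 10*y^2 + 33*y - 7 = 10*y^2 + 48*y + 32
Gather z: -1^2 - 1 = -2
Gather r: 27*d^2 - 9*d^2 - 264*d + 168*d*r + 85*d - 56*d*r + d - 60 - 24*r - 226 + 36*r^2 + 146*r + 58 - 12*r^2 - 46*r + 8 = 18*d^2 - 178*d + 24*r^2 + r*(112*d + 76) - 220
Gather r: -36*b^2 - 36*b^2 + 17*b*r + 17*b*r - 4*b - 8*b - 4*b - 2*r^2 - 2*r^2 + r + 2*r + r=-72*b^2 - 16*b - 4*r^2 + r*(34*b + 4)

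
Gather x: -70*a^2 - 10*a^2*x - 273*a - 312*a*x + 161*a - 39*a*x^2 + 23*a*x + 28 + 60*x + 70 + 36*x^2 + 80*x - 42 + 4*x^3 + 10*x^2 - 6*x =-70*a^2 - 112*a + 4*x^3 + x^2*(46 - 39*a) + x*(-10*a^2 - 289*a + 134) + 56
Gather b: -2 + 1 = -1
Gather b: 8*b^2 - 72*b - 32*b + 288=8*b^2 - 104*b + 288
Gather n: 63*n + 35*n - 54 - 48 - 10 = 98*n - 112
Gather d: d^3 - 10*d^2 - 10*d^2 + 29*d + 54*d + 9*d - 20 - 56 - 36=d^3 - 20*d^2 + 92*d - 112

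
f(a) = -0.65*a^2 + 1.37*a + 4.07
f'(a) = 1.37 - 1.3*a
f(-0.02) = 4.04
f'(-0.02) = 1.40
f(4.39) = -2.44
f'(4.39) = -4.34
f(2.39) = 3.63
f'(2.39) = -1.74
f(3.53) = 0.81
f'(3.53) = -3.22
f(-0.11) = 3.91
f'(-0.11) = 1.51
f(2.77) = 2.88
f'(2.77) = -2.23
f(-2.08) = -1.59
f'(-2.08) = 4.07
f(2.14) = 4.03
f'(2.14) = -1.41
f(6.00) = -11.11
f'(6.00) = -6.43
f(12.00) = -73.09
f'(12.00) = -14.23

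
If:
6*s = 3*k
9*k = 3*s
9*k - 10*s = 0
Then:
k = 0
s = 0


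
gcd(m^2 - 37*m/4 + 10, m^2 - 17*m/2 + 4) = m - 8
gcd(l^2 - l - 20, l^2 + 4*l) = l + 4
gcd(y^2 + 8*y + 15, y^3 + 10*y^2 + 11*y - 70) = y + 5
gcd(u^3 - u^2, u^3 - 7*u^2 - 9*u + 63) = 1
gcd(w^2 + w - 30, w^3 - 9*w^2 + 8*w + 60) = w - 5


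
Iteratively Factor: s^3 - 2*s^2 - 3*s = (s + 1)*(s^2 - 3*s) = s*(s + 1)*(s - 3)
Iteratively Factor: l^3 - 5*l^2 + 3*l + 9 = (l + 1)*(l^2 - 6*l + 9) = (l - 3)*(l + 1)*(l - 3)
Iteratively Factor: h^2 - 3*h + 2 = (h - 2)*(h - 1)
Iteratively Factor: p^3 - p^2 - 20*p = (p - 5)*(p^2 + 4*p) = (p - 5)*(p + 4)*(p)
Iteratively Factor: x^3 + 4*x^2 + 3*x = (x)*(x^2 + 4*x + 3) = x*(x + 3)*(x + 1)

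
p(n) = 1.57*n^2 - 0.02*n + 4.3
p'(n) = 3.14*n - 0.02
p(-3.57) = 24.38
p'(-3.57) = -11.23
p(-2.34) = 12.94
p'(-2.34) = -7.37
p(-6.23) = 65.36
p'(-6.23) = -19.58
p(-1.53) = 8.01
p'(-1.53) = -4.82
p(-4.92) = 42.40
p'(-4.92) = -15.47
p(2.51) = 14.14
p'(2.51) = 7.86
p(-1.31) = 7.02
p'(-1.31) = -4.13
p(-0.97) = 5.80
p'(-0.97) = -3.07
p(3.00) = 18.37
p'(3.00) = 9.40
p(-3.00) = 18.49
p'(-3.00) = -9.44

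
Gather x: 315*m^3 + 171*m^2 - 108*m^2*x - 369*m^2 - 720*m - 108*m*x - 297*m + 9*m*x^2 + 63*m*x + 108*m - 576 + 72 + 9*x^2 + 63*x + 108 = 315*m^3 - 198*m^2 - 909*m + x^2*(9*m + 9) + x*(-108*m^2 - 45*m + 63) - 396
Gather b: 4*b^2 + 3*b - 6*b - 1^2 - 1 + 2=4*b^2 - 3*b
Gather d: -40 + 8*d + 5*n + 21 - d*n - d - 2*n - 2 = d*(7 - n) + 3*n - 21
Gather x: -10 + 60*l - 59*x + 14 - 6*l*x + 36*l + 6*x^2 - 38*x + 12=96*l + 6*x^2 + x*(-6*l - 97) + 16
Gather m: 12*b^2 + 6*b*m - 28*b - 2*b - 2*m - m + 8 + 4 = 12*b^2 - 30*b + m*(6*b - 3) + 12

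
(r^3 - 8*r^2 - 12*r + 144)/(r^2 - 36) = (r^2 - 2*r - 24)/(r + 6)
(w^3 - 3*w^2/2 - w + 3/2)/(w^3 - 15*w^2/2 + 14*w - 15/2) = (w + 1)/(w - 5)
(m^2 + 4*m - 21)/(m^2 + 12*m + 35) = (m - 3)/(m + 5)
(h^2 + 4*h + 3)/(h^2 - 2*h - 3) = (h + 3)/(h - 3)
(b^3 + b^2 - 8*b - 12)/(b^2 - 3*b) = b + 4 + 4/b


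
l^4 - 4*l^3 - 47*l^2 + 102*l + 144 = (l - 8)*(l - 3)*(l + 1)*(l + 6)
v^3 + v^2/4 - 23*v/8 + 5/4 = (v - 5/4)*(v - 1/2)*(v + 2)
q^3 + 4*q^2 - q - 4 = (q - 1)*(q + 1)*(q + 4)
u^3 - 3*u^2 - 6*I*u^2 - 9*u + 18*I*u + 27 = (u - 3)*(u - 3*I)^2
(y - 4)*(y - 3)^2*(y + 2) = y^4 - 8*y^3 + 13*y^2 + 30*y - 72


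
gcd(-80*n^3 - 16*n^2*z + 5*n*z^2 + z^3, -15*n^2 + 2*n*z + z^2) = 5*n + z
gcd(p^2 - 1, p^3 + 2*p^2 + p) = p + 1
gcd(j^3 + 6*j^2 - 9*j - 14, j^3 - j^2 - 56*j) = j + 7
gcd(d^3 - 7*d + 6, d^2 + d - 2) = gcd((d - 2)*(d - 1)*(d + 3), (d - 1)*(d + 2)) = d - 1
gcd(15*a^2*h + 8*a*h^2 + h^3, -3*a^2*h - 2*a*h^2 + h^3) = h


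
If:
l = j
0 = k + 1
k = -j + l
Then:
No Solution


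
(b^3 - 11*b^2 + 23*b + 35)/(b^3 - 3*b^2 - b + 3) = (b^2 - 12*b + 35)/(b^2 - 4*b + 3)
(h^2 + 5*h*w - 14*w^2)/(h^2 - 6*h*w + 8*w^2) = (-h - 7*w)/(-h + 4*w)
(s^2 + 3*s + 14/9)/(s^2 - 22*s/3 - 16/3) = (s + 7/3)/(s - 8)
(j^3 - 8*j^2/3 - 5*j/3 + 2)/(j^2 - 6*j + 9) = (3*j^2 + j - 2)/(3*(j - 3))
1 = 1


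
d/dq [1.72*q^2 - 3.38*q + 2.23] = 3.44*q - 3.38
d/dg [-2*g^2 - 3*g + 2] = -4*g - 3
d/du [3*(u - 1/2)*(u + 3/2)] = 6*u + 3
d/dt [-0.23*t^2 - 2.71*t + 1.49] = -0.46*t - 2.71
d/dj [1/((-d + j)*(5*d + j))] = ((-d + j)*(5*d + j) + (d - j)^2)/((d - j)^3*(5*d + j)^2)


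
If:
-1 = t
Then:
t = -1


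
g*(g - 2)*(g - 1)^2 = g^4 - 4*g^3 + 5*g^2 - 2*g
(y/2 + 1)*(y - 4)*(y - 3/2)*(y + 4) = y^4/2 + y^3/4 - 19*y^2/2 - 4*y + 24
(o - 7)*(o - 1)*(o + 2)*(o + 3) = o^4 - 3*o^3 - 27*o^2 - 13*o + 42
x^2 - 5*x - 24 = (x - 8)*(x + 3)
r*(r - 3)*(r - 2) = r^3 - 5*r^2 + 6*r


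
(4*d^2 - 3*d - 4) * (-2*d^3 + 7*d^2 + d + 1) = -8*d^5 + 34*d^4 - 9*d^3 - 27*d^2 - 7*d - 4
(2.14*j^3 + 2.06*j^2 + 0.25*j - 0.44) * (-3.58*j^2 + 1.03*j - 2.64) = -7.6612*j^5 - 5.1706*j^4 - 4.4228*j^3 - 3.6057*j^2 - 1.1132*j + 1.1616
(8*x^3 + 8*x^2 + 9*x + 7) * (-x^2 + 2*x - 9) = -8*x^5 + 8*x^4 - 65*x^3 - 61*x^2 - 67*x - 63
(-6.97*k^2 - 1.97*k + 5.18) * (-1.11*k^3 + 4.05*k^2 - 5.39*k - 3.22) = 7.7367*k^5 - 26.0418*k^4 + 23.84*k^3 + 54.0407*k^2 - 21.5768*k - 16.6796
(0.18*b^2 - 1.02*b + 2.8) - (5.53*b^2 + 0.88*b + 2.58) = -5.35*b^2 - 1.9*b + 0.22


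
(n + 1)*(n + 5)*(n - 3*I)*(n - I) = n^4 + 6*n^3 - 4*I*n^3 + 2*n^2 - 24*I*n^2 - 18*n - 20*I*n - 15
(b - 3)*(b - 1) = b^2 - 4*b + 3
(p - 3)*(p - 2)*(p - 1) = p^3 - 6*p^2 + 11*p - 6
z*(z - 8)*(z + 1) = z^3 - 7*z^2 - 8*z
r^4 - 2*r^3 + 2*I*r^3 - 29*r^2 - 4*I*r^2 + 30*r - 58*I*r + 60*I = (r - 6)*(r - 1)*(r + 5)*(r + 2*I)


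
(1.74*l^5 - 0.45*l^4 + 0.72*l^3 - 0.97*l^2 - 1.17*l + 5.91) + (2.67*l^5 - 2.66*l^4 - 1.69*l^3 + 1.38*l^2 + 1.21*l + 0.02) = 4.41*l^5 - 3.11*l^4 - 0.97*l^3 + 0.41*l^2 + 0.04*l + 5.93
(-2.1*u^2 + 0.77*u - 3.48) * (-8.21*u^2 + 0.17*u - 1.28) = 17.241*u^4 - 6.6787*u^3 + 31.3897*u^2 - 1.5772*u + 4.4544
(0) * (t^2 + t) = 0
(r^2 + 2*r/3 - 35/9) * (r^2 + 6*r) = r^4 + 20*r^3/3 + r^2/9 - 70*r/3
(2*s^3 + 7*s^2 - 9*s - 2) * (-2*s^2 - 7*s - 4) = -4*s^5 - 28*s^4 - 39*s^3 + 39*s^2 + 50*s + 8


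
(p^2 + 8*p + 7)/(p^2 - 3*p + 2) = (p^2 + 8*p + 7)/(p^2 - 3*p + 2)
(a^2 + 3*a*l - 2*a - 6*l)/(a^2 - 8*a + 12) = (a + 3*l)/(a - 6)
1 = 1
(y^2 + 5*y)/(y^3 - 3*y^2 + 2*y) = (y + 5)/(y^2 - 3*y + 2)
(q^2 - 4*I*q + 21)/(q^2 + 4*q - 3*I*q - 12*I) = (q^2 - 4*I*q + 21)/(q^2 + q*(4 - 3*I) - 12*I)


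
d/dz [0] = 0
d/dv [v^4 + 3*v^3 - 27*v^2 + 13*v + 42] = 4*v^3 + 9*v^2 - 54*v + 13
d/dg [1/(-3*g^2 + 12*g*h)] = 2*(g - 2*h)/(3*g^2*(g - 4*h)^2)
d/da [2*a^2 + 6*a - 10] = 4*a + 6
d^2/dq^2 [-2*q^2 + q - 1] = -4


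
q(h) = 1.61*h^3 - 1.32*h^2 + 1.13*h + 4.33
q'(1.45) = 7.46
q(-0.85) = 1.43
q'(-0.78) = 6.13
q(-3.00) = -54.41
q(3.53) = 62.69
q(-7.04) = -630.80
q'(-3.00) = 52.52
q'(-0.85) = 6.86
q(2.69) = 29.16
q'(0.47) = 0.96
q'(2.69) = 28.98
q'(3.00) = 36.68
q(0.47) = 4.74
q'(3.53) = 52.00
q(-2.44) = -29.67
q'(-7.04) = 259.10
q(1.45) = 8.10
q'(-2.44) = 36.33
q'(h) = 4.83*h^2 - 2.64*h + 1.13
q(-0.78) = 1.88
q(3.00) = 39.31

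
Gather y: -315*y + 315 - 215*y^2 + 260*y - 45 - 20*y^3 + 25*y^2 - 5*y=-20*y^3 - 190*y^2 - 60*y + 270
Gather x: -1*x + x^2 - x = x^2 - 2*x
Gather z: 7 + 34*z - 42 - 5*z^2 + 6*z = -5*z^2 + 40*z - 35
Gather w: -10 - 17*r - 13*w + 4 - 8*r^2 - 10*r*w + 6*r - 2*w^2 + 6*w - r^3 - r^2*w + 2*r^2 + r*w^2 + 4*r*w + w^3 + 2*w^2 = -r^3 - 6*r^2 + r*w^2 - 11*r + w^3 + w*(-r^2 - 6*r - 7) - 6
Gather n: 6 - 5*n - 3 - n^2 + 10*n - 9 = -n^2 + 5*n - 6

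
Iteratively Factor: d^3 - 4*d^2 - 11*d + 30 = (d + 3)*(d^2 - 7*d + 10) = (d - 2)*(d + 3)*(d - 5)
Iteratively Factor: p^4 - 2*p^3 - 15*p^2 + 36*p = (p + 4)*(p^3 - 6*p^2 + 9*p) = (p - 3)*(p + 4)*(p^2 - 3*p) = (p - 3)^2*(p + 4)*(p)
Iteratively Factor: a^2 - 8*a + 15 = (a - 5)*(a - 3)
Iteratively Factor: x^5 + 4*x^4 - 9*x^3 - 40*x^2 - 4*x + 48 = (x + 2)*(x^4 + 2*x^3 - 13*x^2 - 14*x + 24) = (x - 3)*(x + 2)*(x^3 + 5*x^2 + 2*x - 8) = (x - 3)*(x + 2)^2*(x^2 + 3*x - 4) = (x - 3)*(x + 2)^2*(x + 4)*(x - 1)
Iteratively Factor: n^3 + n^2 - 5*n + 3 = (n + 3)*(n^2 - 2*n + 1) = (n - 1)*(n + 3)*(n - 1)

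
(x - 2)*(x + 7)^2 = x^3 + 12*x^2 + 21*x - 98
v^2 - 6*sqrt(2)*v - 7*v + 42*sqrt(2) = (v - 7)*(v - 6*sqrt(2))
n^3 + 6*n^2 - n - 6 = (n - 1)*(n + 1)*(n + 6)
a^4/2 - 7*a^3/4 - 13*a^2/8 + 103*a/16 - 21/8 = (a/2 + 1)*(a - 7/2)*(a - 3/2)*(a - 1/2)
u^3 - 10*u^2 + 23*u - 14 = (u - 7)*(u - 2)*(u - 1)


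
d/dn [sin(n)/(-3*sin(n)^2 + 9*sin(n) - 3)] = -cos(n)^3/(3*(sin(n)^2 - 3*sin(n) + 1)^2)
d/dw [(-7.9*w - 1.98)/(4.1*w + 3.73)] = (-87.5309*w - 79.63177)/(4.1*w + 3.73)^3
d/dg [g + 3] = 1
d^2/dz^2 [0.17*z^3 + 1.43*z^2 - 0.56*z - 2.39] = 1.02*z + 2.86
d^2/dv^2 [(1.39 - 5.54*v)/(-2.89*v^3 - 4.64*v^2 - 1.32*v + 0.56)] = (277.623804*v^5 + 306.422076*v^4 - 101.94952*v^3 - 103.781064*v^2 + 21.792528*v - 3.877088)/(24.137569*v^9 + 116.261232*v^8 + 219.735948*v^7 + 192.069848*v^6 + 55.307568*v^5 - 24.733248*v^4 - 15.560448*v^3 + 1.43808*v^2 + 1.241856*v - 0.175616)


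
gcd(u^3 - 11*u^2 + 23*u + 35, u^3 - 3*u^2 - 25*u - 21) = u^2 - 6*u - 7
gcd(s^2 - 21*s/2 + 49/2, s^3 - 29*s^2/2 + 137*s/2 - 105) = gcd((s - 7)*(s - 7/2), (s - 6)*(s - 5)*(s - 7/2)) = s - 7/2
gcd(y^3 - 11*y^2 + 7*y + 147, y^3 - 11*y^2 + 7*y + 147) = y^3 - 11*y^2 + 7*y + 147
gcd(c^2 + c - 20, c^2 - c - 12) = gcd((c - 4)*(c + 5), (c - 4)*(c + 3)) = c - 4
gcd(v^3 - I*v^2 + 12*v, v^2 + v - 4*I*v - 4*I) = v - 4*I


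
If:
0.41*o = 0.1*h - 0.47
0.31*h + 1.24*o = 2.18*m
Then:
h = 4.1*o + 4.7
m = 1.15183486238532*o + 0.668348623853211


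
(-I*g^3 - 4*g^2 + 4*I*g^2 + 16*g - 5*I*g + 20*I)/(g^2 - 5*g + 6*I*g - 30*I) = (-I*g^3 + 4*g^2*(-1 + I) + g*(16 - 5*I) + 20*I)/(g^2 + g*(-5 + 6*I) - 30*I)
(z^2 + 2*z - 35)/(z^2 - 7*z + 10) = (z + 7)/(z - 2)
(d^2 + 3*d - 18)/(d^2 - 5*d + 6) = (d + 6)/(d - 2)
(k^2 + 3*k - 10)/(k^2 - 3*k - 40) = (k - 2)/(k - 8)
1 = 1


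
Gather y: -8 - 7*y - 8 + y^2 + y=y^2 - 6*y - 16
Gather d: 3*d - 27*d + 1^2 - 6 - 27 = -24*d - 32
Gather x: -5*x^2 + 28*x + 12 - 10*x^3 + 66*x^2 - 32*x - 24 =-10*x^3 + 61*x^2 - 4*x - 12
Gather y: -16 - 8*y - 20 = -8*y - 36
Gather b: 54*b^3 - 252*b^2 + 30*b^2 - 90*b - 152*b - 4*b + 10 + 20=54*b^3 - 222*b^2 - 246*b + 30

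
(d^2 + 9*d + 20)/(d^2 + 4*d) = (d + 5)/d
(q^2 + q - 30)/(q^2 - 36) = (q - 5)/(q - 6)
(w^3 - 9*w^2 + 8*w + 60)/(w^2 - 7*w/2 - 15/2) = 2*(w^2 - 4*w - 12)/(2*w + 3)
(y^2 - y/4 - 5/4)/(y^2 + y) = (y - 5/4)/y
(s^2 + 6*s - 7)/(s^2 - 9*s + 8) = (s + 7)/(s - 8)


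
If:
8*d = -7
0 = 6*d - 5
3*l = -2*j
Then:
No Solution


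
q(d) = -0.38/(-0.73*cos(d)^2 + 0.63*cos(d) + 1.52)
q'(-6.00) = 0.04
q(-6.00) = -0.26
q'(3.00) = -3.40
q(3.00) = -2.10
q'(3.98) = 0.76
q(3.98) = -0.49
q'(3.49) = 3.24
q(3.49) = -1.34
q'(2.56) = -1.65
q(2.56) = -0.79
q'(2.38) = -0.95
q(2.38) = -0.56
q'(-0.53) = -0.05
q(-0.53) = -0.25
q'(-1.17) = 0.01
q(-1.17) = -0.23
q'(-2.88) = 3.78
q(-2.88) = -1.65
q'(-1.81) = 0.20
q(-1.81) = -0.29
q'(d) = -0.38*(-1.46*sin(d)*cos(d) + 0.63*sin(d))/(-0.73*cos(d)^2 + 0.63*cos(d) + 1.52)^2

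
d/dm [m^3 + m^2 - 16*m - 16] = 3*m^2 + 2*m - 16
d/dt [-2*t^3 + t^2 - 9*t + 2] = -6*t^2 + 2*t - 9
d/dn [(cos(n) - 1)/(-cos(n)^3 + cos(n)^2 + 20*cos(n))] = (-7*cos(n)/2 + 2*cos(2*n) - cos(3*n)/2 - 18)*sin(n)/((sin(n)^2 + cos(n) + 19)^2*cos(n)^2)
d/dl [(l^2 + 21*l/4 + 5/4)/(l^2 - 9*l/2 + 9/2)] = 13*(-3*l^2 + 2*l + 9)/(4*l^4 - 36*l^3 + 117*l^2 - 162*l + 81)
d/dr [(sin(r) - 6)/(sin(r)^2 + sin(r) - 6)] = (12 - sin(r))*sin(r)*cos(r)/(sin(r)^2 + sin(r) - 6)^2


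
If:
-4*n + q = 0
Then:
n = q/4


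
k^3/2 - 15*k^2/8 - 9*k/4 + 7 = (k/2 + 1)*(k - 4)*(k - 7/4)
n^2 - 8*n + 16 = (n - 4)^2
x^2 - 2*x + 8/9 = (x - 4/3)*(x - 2/3)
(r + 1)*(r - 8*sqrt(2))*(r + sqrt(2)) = r^3 - 7*sqrt(2)*r^2 + r^2 - 16*r - 7*sqrt(2)*r - 16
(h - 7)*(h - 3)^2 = h^3 - 13*h^2 + 51*h - 63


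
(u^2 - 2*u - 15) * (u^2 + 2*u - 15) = u^4 - 34*u^2 + 225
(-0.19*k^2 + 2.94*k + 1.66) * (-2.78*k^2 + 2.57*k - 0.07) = 0.5282*k^4 - 8.6615*k^3 + 2.9543*k^2 + 4.0604*k - 0.1162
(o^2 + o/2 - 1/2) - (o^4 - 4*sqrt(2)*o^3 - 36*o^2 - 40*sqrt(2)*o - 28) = -o^4 + 4*sqrt(2)*o^3 + 37*o^2 + o/2 + 40*sqrt(2)*o + 55/2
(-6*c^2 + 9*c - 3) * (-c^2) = 6*c^4 - 9*c^3 + 3*c^2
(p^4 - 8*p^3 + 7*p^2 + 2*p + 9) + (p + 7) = p^4 - 8*p^3 + 7*p^2 + 3*p + 16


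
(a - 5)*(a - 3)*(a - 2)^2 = a^4 - 12*a^3 + 51*a^2 - 92*a + 60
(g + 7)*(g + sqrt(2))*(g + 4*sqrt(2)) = g^3 + 7*g^2 + 5*sqrt(2)*g^2 + 8*g + 35*sqrt(2)*g + 56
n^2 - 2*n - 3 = (n - 3)*(n + 1)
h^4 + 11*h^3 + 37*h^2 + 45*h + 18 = (h + 1)^2*(h + 3)*(h + 6)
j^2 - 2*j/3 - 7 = (j - 3)*(j + 7/3)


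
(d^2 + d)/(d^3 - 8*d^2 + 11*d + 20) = d/(d^2 - 9*d + 20)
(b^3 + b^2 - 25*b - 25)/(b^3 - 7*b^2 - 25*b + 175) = (b + 1)/(b - 7)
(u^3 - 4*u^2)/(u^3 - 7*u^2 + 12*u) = u/(u - 3)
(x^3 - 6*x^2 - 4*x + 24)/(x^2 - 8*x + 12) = x + 2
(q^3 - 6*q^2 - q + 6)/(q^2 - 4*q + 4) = (q^3 - 6*q^2 - q + 6)/(q^2 - 4*q + 4)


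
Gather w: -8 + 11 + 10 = 13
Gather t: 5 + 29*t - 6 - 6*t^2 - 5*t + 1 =-6*t^2 + 24*t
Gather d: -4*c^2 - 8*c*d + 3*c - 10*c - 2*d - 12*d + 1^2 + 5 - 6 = -4*c^2 - 7*c + d*(-8*c - 14)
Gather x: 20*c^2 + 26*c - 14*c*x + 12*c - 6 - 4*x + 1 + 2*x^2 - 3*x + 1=20*c^2 + 38*c + 2*x^2 + x*(-14*c - 7) - 4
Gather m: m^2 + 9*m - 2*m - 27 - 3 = m^2 + 7*m - 30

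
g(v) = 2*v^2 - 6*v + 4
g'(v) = 4*v - 6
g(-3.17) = 43.12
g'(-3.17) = -18.68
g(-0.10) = 4.62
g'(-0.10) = -6.40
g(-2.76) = 35.80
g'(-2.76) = -17.04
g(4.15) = 13.54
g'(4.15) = 10.60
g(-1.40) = 16.32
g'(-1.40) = -11.60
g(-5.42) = 95.27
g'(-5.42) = -27.68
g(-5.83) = 106.96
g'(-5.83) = -29.32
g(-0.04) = 4.24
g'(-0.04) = -6.16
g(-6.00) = 112.00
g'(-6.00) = -30.00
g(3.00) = 4.00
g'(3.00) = 6.00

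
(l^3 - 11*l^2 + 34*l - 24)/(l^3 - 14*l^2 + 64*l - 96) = (l - 1)/(l - 4)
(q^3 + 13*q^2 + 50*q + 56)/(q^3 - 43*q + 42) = (q^2 + 6*q + 8)/(q^2 - 7*q + 6)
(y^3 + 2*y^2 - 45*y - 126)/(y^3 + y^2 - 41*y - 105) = (y + 6)/(y + 5)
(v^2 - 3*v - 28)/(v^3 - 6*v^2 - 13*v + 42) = (v + 4)/(v^2 + v - 6)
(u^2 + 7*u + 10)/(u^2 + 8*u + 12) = (u + 5)/(u + 6)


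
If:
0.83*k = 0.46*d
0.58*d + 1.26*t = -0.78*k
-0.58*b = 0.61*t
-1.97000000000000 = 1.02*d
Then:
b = -1.63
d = -1.93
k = -1.07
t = 1.55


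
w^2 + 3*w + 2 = (w + 1)*(w + 2)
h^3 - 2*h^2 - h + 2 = (h - 2)*(h - 1)*(h + 1)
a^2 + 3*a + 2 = (a + 1)*(a + 2)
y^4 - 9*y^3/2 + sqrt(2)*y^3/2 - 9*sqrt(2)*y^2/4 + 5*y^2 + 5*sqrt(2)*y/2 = y*(y - 5/2)*(y - 2)*(y + sqrt(2)/2)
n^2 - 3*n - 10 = (n - 5)*(n + 2)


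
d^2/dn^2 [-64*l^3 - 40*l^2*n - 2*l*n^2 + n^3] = -4*l + 6*n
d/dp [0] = 0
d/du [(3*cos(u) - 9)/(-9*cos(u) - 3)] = 10*sin(u)/(3*cos(u) + 1)^2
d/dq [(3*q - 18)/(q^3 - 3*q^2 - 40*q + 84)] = 3*(-2*q^3 + 21*q^2 - 36*q - 156)/(q^6 - 6*q^5 - 71*q^4 + 408*q^3 + 1096*q^2 - 6720*q + 7056)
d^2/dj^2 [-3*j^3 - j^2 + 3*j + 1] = -18*j - 2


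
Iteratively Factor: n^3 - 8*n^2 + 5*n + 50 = (n + 2)*(n^2 - 10*n + 25) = (n - 5)*(n + 2)*(n - 5)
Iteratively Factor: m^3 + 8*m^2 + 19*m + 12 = (m + 3)*(m^2 + 5*m + 4) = (m + 3)*(m + 4)*(m + 1)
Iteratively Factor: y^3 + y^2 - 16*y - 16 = (y + 1)*(y^2 - 16) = (y + 1)*(y + 4)*(y - 4)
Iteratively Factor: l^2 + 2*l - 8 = (l + 4)*(l - 2)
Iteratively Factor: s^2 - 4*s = (s - 4)*(s)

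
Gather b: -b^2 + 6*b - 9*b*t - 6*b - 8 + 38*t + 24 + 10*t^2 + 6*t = -b^2 - 9*b*t + 10*t^2 + 44*t + 16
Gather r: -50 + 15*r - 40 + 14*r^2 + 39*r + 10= 14*r^2 + 54*r - 80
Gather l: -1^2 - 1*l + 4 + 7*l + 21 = 6*l + 24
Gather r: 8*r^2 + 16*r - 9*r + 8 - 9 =8*r^2 + 7*r - 1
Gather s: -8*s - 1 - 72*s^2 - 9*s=-72*s^2 - 17*s - 1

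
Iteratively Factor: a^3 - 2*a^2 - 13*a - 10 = (a + 2)*(a^2 - 4*a - 5) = (a + 1)*(a + 2)*(a - 5)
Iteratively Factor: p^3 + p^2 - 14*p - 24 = (p - 4)*(p^2 + 5*p + 6) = (p - 4)*(p + 2)*(p + 3)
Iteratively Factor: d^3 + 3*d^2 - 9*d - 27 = (d + 3)*(d^2 - 9) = (d - 3)*(d + 3)*(d + 3)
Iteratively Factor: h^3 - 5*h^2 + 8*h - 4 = (h - 2)*(h^2 - 3*h + 2) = (h - 2)*(h - 1)*(h - 2)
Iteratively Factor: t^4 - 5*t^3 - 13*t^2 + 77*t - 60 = (t + 4)*(t^3 - 9*t^2 + 23*t - 15) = (t - 5)*(t + 4)*(t^2 - 4*t + 3) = (t - 5)*(t - 1)*(t + 4)*(t - 3)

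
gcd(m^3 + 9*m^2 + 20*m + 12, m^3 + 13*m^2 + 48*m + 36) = m^2 + 7*m + 6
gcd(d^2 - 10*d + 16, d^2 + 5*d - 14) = d - 2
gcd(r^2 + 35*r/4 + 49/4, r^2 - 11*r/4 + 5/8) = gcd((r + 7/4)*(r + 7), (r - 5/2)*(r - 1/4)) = 1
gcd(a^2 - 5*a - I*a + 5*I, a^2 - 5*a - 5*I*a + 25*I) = a - 5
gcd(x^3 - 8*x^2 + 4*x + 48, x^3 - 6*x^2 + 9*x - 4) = x - 4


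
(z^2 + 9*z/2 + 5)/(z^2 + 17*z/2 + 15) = (z + 2)/(z + 6)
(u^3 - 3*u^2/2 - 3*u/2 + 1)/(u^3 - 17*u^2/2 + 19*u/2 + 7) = (2*u^2 + u - 1)/(2*u^2 - 13*u - 7)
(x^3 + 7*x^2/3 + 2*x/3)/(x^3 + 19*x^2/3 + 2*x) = (x + 2)/(x + 6)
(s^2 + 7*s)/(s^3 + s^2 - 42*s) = 1/(s - 6)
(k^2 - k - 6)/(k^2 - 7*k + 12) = (k + 2)/(k - 4)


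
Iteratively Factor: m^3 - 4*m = (m + 2)*(m^2 - 2*m) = (m - 2)*(m + 2)*(m)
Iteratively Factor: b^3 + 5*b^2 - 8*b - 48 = (b + 4)*(b^2 + b - 12) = (b + 4)^2*(b - 3)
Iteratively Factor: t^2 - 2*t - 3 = (t - 3)*(t + 1)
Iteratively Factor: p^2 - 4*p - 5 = (p - 5)*(p + 1)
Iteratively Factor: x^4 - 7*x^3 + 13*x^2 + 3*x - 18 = (x - 3)*(x^3 - 4*x^2 + x + 6) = (x - 3)*(x + 1)*(x^2 - 5*x + 6) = (x - 3)^2*(x + 1)*(x - 2)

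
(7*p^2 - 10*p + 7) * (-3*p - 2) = -21*p^3 + 16*p^2 - p - 14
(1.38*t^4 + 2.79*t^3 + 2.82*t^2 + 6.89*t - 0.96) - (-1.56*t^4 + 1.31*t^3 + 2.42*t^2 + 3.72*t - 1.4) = 2.94*t^4 + 1.48*t^3 + 0.4*t^2 + 3.17*t + 0.44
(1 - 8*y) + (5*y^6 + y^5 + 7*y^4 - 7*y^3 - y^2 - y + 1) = 5*y^6 + y^5 + 7*y^4 - 7*y^3 - y^2 - 9*y + 2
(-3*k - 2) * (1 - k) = 3*k^2 - k - 2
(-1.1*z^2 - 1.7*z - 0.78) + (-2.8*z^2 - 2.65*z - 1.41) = -3.9*z^2 - 4.35*z - 2.19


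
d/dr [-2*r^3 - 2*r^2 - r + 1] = -6*r^2 - 4*r - 1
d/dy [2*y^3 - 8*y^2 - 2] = 2*y*(3*y - 8)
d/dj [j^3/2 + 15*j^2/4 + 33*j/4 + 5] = 3*j^2/2 + 15*j/2 + 33/4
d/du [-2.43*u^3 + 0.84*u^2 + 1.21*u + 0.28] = -7.29*u^2 + 1.68*u + 1.21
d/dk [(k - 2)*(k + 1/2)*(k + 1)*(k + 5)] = 4*k^3 + 27*k^2/2 - 10*k - 27/2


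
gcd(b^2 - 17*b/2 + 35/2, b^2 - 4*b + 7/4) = b - 7/2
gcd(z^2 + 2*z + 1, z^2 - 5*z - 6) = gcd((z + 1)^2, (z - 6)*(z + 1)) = z + 1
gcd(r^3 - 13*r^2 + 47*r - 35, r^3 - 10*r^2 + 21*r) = r - 7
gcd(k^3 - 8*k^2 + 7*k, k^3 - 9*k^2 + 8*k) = k^2 - k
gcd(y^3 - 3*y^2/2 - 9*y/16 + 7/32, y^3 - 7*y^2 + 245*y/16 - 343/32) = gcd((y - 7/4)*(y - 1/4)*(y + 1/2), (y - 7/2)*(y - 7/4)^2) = y - 7/4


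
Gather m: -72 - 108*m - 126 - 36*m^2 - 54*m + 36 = -36*m^2 - 162*m - 162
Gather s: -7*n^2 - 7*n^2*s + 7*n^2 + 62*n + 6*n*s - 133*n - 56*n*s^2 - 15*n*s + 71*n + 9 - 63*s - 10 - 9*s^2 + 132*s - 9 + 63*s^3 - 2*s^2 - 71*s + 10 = 63*s^3 + s^2*(-56*n - 11) + s*(-7*n^2 - 9*n - 2)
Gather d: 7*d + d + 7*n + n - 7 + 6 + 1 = 8*d + 8*n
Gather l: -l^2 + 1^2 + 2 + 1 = 4 - l^2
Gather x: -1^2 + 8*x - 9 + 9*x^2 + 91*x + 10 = 9*x^2 + 99*x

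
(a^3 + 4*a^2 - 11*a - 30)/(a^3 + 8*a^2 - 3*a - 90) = (a + 2)/(a + 6)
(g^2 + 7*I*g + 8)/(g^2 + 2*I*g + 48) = (g - I)/(g - 6*I)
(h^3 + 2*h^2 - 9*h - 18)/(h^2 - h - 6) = h + 3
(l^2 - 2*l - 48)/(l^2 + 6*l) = (l - 8)/l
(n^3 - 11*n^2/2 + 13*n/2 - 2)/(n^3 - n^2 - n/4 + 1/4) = 2*(n - 4)/(2*n + 1)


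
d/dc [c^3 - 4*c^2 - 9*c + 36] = 3*c^2 - 8*c - 9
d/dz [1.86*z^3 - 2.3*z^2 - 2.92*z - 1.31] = 5.58*z^2 - 4.6*z - 2.92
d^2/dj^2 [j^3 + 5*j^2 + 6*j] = 6*j + 10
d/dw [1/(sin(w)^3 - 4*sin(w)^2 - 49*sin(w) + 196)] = (-3*sin(w)^2 + 8*sin(w) + 49)*cos(w)/(sin(w)^3 - 4*sin(w)^2 - 49*sin(w) + 196)^2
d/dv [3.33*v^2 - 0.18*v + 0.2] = 6.66*v - 0.18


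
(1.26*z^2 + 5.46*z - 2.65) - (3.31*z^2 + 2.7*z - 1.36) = -2.05*z^2 + 2.76*z - 1.29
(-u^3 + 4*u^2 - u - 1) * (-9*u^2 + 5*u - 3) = 9*u^5 - 41*u^4 + 32*u^3 - 8*u^2 - 2*u + 3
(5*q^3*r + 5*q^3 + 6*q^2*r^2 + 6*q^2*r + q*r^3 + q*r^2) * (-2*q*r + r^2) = -10*q^4*r^2 - 10*q^4*r - 7*q^3*r^3 - 7*q^3*r^2 + 4*q^2*r^4 + 4*q^2*r^3 + q*r^5 + q*r^4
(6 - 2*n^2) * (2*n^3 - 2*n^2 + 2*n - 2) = -4*n^5 + 4*n^4 + 8*n^3 - 8*n^2 + 12*n - 12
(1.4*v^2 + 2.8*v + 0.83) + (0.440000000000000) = 1.4*v^2 + 2.8*v + 1.27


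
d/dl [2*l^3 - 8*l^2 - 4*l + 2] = 6*l^2 - 16*l - 4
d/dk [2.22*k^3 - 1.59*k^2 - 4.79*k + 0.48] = 6.66*k^2 - 3.18*k - 4.79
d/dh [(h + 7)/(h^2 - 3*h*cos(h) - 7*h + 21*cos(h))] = (-3*h^2*sin(h) - h^2 - 14*h + 147*sin(h) + 42*cos(h) + 49)/((h - 7)^2*(h - 3*cos(h))^2)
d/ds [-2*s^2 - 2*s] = -4*s - 2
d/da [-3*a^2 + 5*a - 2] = 5 - 6*a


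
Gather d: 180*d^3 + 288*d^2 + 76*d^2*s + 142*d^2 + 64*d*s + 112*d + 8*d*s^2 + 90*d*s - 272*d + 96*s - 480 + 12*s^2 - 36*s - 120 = 180*d^3 + d^2*(76*s + 430) + d*(8*s^2 + 154*s - 160) + 12*s^2 + 60*s - 600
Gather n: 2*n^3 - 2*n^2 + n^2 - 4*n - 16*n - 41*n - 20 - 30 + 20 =2*n^3 - n^2 - 61*n - 30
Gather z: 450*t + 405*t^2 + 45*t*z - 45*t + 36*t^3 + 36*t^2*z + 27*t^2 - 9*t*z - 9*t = 36*t^3 + 432*t^2 + 396*t + z*(36*t^2 + 36*t)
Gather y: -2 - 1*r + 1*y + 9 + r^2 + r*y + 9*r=r^2 + 8*r + y*(r + 1) + 7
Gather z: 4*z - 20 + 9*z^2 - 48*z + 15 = 9*z^2 - 44*z - 5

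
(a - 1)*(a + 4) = a^2 + 3*a - 4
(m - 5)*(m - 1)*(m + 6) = m^3 - 31*m + 30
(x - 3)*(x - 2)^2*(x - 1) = x^4 - 8*x^3 + 23*x^2 - 28*x + 12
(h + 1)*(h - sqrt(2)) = h^2 - sqrt(2)*h + h - sqrt(2)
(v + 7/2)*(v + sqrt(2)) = v^2 + sqrt(2)*v + 7*v/2 + 7*sqrt(2)/2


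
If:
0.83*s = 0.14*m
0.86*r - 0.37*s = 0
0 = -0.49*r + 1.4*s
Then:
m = 0.00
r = 0.00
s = 0.00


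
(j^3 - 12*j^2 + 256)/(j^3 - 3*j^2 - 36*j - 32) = (j - 8)/(j + 1)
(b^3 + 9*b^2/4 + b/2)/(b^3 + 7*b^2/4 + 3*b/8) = 2*(b + 2)/(2*b + 3)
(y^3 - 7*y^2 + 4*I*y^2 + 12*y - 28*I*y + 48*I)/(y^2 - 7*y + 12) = y + 4*I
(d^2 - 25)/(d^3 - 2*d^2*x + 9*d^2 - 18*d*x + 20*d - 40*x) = (5 - d)/(-d^2 + 2*d*x - 4*d + 8*x)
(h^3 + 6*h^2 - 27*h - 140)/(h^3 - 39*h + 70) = (h + 4)/(h - 2)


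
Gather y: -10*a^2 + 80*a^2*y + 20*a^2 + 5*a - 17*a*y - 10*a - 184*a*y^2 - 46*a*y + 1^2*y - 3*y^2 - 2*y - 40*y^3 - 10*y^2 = 10*a^2 - 5*a - 40*y^3 + y^2*(-184*a - 13) + y*(80*a^2 - 63*a - 1)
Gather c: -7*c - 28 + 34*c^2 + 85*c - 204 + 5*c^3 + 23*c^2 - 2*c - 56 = 5*c^3 + 57*c^2 + 76*c - 288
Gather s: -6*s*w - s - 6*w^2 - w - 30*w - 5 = s*(-6*w - 1) - 6*w^2 - 31*w - 5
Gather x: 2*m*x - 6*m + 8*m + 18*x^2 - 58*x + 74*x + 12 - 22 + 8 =2*m + 18*x^2 + x*(2*m + 16) - 2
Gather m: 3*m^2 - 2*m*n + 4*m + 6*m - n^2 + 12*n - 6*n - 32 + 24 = 3*m^2 + m*(10 - 2*n) - n^2 + 6*n - 8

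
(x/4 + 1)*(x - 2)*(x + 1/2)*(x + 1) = x^4/4 + 7*x^3/8 - 9*x^2/8 - 11*x/4 - 1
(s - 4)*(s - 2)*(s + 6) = s^3 - 28*s + 48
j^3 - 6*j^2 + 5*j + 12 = (j - 4)*(j - 3)*(j + 1)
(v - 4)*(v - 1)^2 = v^3 - 6*v^2 + 9*v - 4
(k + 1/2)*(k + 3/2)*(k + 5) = k^3 + 7*k^2 + 43*k/4 + 15/4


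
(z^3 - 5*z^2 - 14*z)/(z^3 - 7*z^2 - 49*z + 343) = z*(z + 2)/(z^2 - 49)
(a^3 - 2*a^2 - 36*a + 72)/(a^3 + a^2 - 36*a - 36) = (a - 2)/(a + 1)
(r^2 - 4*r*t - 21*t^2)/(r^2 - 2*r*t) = (r^2 - 4*r*t - 21*t^2)/(r*(r - 2*t))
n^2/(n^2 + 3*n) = n/(n + 3)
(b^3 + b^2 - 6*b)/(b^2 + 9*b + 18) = b*(b - 2)/(b + 6)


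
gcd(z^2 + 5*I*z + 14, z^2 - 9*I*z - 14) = z - 2*I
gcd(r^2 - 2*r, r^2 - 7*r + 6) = 1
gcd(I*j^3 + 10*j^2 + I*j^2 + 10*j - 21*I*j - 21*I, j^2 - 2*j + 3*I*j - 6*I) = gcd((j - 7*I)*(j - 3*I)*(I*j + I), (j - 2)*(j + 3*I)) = 1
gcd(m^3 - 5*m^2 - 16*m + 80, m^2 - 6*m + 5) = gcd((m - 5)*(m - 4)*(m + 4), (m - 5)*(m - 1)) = m - 5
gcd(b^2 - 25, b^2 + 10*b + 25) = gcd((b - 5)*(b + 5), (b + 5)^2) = b + 5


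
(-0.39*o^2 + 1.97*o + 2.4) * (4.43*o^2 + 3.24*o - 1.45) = -1.7277*o^4 + 7.4635*o^3 + 17.5803*o^2 + 4.9195*o - 3.48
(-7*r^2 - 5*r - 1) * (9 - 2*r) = 14*r^3 - 53*r^2 - 43*r - 9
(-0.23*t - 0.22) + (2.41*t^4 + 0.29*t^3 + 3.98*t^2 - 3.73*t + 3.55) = 2.41*t^4 + 0.29*t^3 + 3.98*t^2 - 3.96*t + 3.33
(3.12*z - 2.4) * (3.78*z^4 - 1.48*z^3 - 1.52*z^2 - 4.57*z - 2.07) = 11.7936*z^5 - 13.6896*z^4 - 1.1904*z^3 - 10.6104*z^2 + 4.5096*z + 4.968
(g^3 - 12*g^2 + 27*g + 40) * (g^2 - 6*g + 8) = g^5 - 18*g^4 + 107*g^3 - 218*g^2 - 24*g + 320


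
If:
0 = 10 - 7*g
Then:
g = 10/7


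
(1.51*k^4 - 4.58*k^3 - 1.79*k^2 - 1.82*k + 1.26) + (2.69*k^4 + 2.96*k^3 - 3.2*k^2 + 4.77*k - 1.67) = 4.2*k^4 - 1.62*k^3 - 4.99*k^2 + 2.95*k - 0.41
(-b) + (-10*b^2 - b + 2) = -10*b^2 - 2*b + 2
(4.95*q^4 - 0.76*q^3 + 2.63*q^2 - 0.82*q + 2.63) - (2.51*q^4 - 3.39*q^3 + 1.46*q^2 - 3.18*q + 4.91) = 2.44*q^4 + 2.63*q^3 + 1.17*q^2 + 2.36*q - 2.28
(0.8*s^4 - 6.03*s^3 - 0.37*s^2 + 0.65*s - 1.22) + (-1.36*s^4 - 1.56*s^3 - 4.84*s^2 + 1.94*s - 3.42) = -0.56*s^4 - 7.59*s^3 - 5.21*s^2 + 2.59*s - 4.64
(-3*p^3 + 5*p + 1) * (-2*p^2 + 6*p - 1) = 6*p^5 - 18*p^4 - 7*p^3 + 28*p^2 + p - 1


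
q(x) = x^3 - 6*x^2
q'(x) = 3*x^2 - 12*x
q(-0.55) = -1.98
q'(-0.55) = 7.51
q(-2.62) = -59.17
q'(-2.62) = 52.03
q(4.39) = -31.03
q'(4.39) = 5.14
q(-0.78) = -4.12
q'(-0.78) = 11.19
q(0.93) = -4.39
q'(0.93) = -8.57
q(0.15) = -0.13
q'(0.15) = -1.73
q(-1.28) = -11.93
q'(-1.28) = 20.28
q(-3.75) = -137.11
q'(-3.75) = 87.19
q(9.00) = 243.00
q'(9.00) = 135.00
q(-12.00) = -2592.00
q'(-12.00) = 576.00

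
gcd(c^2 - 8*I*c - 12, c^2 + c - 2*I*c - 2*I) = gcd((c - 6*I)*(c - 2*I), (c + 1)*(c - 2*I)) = c - 2*I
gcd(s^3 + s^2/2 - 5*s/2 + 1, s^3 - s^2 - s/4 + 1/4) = s^2 - 3*s/2 + 1/2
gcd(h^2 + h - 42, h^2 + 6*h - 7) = h + 7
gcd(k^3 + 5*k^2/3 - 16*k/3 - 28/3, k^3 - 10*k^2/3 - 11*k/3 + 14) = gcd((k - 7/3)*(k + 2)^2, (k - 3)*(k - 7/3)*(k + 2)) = k^2 - k/3 - 14/3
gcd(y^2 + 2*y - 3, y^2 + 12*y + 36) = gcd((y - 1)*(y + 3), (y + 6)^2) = 1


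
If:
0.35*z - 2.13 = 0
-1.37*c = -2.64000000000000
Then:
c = 1.93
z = 6.09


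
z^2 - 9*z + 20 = (z - 5)*(z - 4)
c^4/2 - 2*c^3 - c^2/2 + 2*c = c*(c/2 + 1/2)*(c - 4)*(c - 1)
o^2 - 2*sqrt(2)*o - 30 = (o - 5*sqrt(2))*(o + 3*sqrt(2))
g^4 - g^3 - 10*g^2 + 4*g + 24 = (g - 3)*(g - 2)*(g + 2)^2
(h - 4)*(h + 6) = h^2 + 2*h - 24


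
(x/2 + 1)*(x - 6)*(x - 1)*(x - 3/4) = x^4/2 - 23*x^3/8 - 17*x^2/8 + 9*x - 9/2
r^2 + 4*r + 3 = (r + 1)*(r + 3)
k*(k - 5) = k^2 - 5*k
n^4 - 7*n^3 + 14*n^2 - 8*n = n*(n - 4)*(n - 2)*(n - 1)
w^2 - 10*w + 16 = (w - 8)*(w - 2)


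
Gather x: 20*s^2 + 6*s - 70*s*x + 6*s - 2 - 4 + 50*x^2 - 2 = 20*s^2 - 70*s*x + 12*s + 50*x^2 - 8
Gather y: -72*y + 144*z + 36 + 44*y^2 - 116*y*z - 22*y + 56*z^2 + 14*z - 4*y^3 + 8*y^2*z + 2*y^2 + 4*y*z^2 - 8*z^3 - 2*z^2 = -4*y^3 + y^2*(8*z + 46) + y*(4*z^2 - 116*z - 94) - 8*z^3 + 54*z^2 + 158*z + 36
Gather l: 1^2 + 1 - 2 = 0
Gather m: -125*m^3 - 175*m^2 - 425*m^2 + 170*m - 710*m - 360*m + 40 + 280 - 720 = -125*m^3 - 600*m^2 - 900*m - 400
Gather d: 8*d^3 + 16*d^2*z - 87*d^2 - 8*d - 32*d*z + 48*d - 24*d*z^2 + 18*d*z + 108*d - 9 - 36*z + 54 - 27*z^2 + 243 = 8*d^3 + d^2*(16*z - 87) + d*(-24*z^2 - 14*z + 148) - 27*z^2 - 36*z + 288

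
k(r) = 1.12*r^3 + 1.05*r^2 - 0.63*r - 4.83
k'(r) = 3.36*r^2 + 2.1*r - 0.63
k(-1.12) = -4.38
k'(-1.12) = 1.23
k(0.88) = -3.81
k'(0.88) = 3.82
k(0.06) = -4.86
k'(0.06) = -0.49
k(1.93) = 5.92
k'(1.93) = 15.94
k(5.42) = 200.93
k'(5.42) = 109.46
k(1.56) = 0.99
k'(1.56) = 10.82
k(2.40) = 15.19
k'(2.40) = 23.76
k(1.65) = 2.02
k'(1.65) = 11.98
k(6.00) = 271.11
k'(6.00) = 132.93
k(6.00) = 271.11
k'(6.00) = 132.93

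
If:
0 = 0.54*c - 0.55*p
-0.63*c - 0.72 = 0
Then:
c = -1.14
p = -1.12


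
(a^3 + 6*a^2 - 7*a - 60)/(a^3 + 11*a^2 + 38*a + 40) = (a - 3)/(a + 2)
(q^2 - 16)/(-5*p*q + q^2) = (16 - q^2)/(q*(5*p - q))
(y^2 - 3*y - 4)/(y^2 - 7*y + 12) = (y + 1)/(y - 3)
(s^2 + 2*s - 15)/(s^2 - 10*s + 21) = (s + 5)/(s - 7)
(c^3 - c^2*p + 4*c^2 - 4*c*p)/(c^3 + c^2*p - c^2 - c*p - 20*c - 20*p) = c*(c - p)/(c^2 + c*p - 5*c - 5*p)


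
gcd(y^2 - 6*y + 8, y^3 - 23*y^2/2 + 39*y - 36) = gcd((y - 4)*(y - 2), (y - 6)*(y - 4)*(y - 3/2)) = y - 4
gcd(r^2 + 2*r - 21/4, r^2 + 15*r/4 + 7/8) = r + 7/2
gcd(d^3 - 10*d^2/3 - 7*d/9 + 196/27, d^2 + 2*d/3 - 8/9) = d + 4/3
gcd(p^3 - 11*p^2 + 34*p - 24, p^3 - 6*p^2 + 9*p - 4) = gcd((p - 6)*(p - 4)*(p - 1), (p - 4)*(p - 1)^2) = p^2 - 5*p + 4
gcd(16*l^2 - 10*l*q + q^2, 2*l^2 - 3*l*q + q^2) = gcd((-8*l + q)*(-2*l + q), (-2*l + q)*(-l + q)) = -2*l + q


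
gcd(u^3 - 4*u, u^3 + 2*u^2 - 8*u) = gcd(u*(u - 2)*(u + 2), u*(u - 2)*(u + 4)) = u^2 - 2*u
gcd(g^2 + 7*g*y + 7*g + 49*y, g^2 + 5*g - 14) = g + 7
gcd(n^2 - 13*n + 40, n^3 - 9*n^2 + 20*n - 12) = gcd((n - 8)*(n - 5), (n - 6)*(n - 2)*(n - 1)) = 1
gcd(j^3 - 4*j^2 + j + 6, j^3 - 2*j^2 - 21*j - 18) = j + 1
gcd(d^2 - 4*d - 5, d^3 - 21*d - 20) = d^2 - 4*d - 5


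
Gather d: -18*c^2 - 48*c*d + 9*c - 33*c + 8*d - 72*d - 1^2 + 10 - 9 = -18*c^2 - 24*c + d*(-48*c - 64)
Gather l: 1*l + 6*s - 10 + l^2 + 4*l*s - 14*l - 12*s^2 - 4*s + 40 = l^2 + l*(4*s - 13) - 12*s^2 + 2*s + 30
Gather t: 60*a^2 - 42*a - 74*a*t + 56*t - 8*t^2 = 60*a^2 - 42*a - 8*t^2 + t*(56 - 74*a)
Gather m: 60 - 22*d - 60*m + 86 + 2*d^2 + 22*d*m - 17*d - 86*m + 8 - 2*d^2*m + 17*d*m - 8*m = 2*d^2 - 39*d + m*(-2*d^2 + 39*d - 154) + 154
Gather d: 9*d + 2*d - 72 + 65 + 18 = 11*d + 11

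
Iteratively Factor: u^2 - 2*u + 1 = (u - 1)*(u - 1)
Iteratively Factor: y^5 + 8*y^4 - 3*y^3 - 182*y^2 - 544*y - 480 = (y - 5)*(y^4 + 13*y^3 + 62*y^2 + 128*y + 96) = (y - 5)*(y + 2)*(y^3 + 11*y^2 + 40*y + 48) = (y - 5)*(y + 2)*(y + 4)*(y^2 + 7*y + 12) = (y - 5)*(y + 2)*(y + 4)^2*(y + 3)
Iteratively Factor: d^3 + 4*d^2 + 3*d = (d)*(d^2 + 4*d + 3) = d*(d + 1)*(d + 3)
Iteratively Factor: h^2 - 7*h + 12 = (h - 3)*(h - 4)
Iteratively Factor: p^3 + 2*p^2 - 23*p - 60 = (p + 3)*(p^2 - p - 20) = (p + 3)*(p + 4)*(p - 5)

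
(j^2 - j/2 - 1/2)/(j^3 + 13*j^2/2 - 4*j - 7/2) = 1/(j + 7)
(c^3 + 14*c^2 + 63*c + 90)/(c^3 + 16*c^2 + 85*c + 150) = (c + 3)/(c + 5)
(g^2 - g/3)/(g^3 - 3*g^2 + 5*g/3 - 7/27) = 9*g/(9*g^2 - 24*g + 7)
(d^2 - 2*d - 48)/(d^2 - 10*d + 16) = (d + 6)/(d - 2)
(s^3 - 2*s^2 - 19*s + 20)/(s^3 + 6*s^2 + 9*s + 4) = (s^2 - 6*s + 5)/(s^2 + 2*s + 1)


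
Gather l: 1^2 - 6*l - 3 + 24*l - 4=18*l - 6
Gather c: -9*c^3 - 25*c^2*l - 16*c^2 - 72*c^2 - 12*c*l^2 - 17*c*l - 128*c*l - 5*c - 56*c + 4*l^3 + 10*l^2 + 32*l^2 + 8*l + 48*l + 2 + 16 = -9*c^3 + c^2*(-25*l - 88) + c*(-12*l^2 - 145*l - 61) + 4*l^3 + 42*l^2 + 56*l + 18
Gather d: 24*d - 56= 24*d - 56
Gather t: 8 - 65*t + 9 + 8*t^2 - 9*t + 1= 8*t^2 - 74*t + 18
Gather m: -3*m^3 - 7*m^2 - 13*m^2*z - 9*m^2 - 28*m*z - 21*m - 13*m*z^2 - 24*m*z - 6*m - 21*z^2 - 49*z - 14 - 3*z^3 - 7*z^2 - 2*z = -3*m^3 + m^2*(-13*z - 16) + m*(-13*z^2 - 52*z - 27) - 3*z^3 - 28*z^2 - 51*z - 14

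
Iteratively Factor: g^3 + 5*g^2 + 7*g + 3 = (g + 1)*(g^2 + 4*g + 3) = (g + 1)*(g + 3)*(g + 1)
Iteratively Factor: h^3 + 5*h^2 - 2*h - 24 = (h + 4)*(h^2 + h - 6) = (h - 2)*(h + 4)*(h + 3)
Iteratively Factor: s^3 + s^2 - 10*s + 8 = (s - 2)*(s^2 + 3*s - 4) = (s - 2)*(s - 1)*(s + 4)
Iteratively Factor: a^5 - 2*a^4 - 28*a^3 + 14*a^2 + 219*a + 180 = (a + 1)*(a^4 - 3*a^3 - 25*a^2 + 39*a + 180) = (a - 4)*(a + 1)*(a^3 + a^2 - 21*a - 45) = (a - 5)*(a - 4)*(a + 1)*(a^2 + 6*a + 9) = (a - 5)*(a - 4)*(a + 1)*(a + 3)*(a + 3)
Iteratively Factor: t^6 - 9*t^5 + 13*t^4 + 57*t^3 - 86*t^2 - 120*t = (t - 5)*(t^5 - 4*t^4 - 7*t^3 + 22*t^2 + 24*t) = (t - 5)*(t + 2)*(t^4 - 6*t^3 + 5*t^2 + 12*t) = t*(t - 5)*(t + 2)*(t^3 - 6*t^2 + 5*t + 12) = t*(t - 5)*(t - 3)*(t + 2)*(t^2 - 3*t - 4) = t*(t - 5)*(t - 3)*(t + 1)*(t + 2)*(t - 4)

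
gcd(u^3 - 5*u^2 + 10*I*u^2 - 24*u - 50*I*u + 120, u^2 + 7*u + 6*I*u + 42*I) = u + 6*I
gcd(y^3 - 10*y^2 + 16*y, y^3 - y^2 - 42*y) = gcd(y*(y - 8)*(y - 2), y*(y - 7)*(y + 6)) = y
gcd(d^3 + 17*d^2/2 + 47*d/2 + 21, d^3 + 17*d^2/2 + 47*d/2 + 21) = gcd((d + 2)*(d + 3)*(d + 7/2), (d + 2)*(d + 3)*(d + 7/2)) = d^3 + 17*d^2/2 + 47*d/2 + 21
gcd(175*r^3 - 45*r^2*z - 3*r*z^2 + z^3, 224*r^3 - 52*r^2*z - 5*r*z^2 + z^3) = 7*r + z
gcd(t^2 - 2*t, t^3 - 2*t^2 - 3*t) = t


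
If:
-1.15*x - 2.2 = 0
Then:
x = -1.91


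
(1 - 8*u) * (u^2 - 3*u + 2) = -8*u^3 + 25*u^2 - 19*u + 2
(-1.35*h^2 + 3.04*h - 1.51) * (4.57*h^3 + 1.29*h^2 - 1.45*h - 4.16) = -6.1695*h^5 + 12.1513*h^4 - 1.0216*h^3 - 0.739899999999999*h^2 - 10.4569*h + 6.2816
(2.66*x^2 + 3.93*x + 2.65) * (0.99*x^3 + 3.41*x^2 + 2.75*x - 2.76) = 2.6334*x^5 + 12.9613*x^4 + 23.3398*x^3 + 12.5024*x^2 - 3.5593*x - 7.314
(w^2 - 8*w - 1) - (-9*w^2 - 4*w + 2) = 10*w^2 - 4*w - 3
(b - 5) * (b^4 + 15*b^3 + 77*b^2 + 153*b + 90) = b^5 + 10*b^4 + 2*b^3 - 232*b^2 - 675*b - 450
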